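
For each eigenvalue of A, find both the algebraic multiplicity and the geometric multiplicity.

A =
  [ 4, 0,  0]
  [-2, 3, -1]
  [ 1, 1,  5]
λ = 4: alg = 3, geom = 1

Step 1 — factor the characteristic polynomial to read off the algebraic multiplicities:
  χ_A(x) = (x - 4)^3

Step 2 — compute geometric multiplicities via the rank-nullity identity g(λ) = n − rank(A − λI):
  rank(A − (4)·I) = 2, so dim ker(A − (4)·I) = n − 2 = 1

Summary:
  λ = 4: algebraic multiplicity = 3, geometric multiplicity = 1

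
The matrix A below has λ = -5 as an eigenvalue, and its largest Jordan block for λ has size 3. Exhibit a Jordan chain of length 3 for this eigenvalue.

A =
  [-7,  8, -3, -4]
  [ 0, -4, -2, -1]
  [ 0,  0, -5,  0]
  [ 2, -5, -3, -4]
A Jordan chain for λ = -5 of length 3:
v_1 = (-4, -2, 0, -2)ᵀ
v_2 = (-2, 0, 0, 2)ᵀ
v_3 = (1, 0, 0, 0)ᵀ

Let N = A − (-5)·I. We want v_3 with N^3 v_3 = 0 but N^2 v_3 ≠ 0; then v_{j-1} := N · v_j for j = 3, …, 2.

Pick v_3 = (1, 0, 0, 0)ᵀ.
Then v_2 = N · v_3 = (-2, 0, 0, 2)ᵀ.
Then v_1 = N · v_2 = (-4, -2, 0, -2)ᵀ.

Sanity check: (A − (-5)·I) v_1 = (0, 0, 0, 0)ᵀ = 0. ✓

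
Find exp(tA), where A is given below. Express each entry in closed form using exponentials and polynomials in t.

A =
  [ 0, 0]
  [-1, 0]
e^{tA} =
  [1, 0]
  [-t, 1]

Strategy: write A = P · J · P⁻¹ where J is a Jordan canonical form, so e^{tA} = P · e^{tJ} · P⁻¹, and e^{tJ} can be computed block-by-block.

A has Jordan form
J =
  [0, 1]
  [0, 0]
(up to reordering of blocks).

Per-block formulas:
  For a 2×2 Jordan block J_2(0): exp(t · J_2(0)) = e^(0t)·(I + t·N), where N is the 2×2 nilpotent shift.

After assembling e^{tJ} and conjugating by P, we get:

e^{tA} =
  [1, 0]
  [-t, 1]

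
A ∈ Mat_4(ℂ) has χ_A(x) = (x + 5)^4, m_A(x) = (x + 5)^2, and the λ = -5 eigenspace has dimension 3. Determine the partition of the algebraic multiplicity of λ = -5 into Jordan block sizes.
Block sizes for λ = -5: [2, 1, 1]

Step 1 — from the characteristic polynomial, algebraic multiplicity of λ = -5 is 4. From dim ker(A − (-5)·I) = 3, there are exactly 3 Jordan blocks for λ = -5.
Step 2 — from the minimal polynomial, the factor (x + 5)^2 tells us the largest block for λ = -5 has size 2.
Step 3 — with total size 4, 3 blocks, and largest block 2, the block sizes (in nonincreasing order) are [2, 1, 1].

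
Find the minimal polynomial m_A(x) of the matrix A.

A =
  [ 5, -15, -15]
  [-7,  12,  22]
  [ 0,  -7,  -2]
x^3 - 15*x^2 + 75*x - 125

The characteristic polynomial is χ_A(x) = (x - 5)^3, so the eigenvalues are known. The minimal polynomial is
  m_A(x) = Π_λ (x − λ)^{k_λ}
where k_λ is the size of the *largest* Jordan block for λ (equivalently, the smallest k with (A − λI)^k v = 0 for every generalised eigenvector v of λ).

  λ = 5: largest Jordan block has size 3, contributing (x − 5)^3

So m_A(x) = (x - 5)^3 = x^3 - 15*x^2 + 75*x - 125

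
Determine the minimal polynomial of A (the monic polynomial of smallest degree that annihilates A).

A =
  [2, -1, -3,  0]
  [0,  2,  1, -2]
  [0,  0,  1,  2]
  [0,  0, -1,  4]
x^3 - 7*x^2 + 16*x - 12

The characteristic polynomial is χ_A(x) = (x - 3)*(x - 2)^3, so the eigenvalues are known. The minimal polynomial is
  m_A(x) = Π_λ (x − λ)^{k_λ}
where k_λ is the size of the *largest* Jordan block for λ (equivalently, the smallest k with (A − λI)^k v = 0 for every generalised eigenvector v of λ).

  λ = 2: largest Jordan block has size 2, contributing (x − 2)^2
  λ = 3: largest Jordan block has size 1, contributing (x − 3)

So m_A(x) = (x - 3)*(x - 2)^2 = x^3 - 7*x^2 + 16*x - 12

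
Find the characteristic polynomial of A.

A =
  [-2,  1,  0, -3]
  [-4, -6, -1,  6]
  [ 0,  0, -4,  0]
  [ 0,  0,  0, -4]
x^4 + 16*x^3 + 96*x^2 + 256*x + 256

Expanding det(x·I − A) (e.g. by cofactor expansion or by noting that A is similar to its Jordan form J, which has the same characteristic polynomial as A) gives
  χ_A(x) = x^4 + 16*x^3 + 96*x^2 + 256*x + 256
which factors as (x + 4)^4. The eigenvalues (with algebraic multiplicities) are λ = -4 with multiplicity 4.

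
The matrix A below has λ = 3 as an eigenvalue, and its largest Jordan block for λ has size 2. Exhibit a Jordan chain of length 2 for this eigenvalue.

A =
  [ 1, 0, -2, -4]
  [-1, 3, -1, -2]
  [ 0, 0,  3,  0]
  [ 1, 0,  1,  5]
A Jordan chain for λ = 3 of length 2:
v_1 = (-2, -1, 0, 1)ᵀ
v_2 = (1, 0, 0, 0)ᵀ

Let N = A − (3)·I. We want v_2 with N^2 v_2 = 0 but N^1 v_2 ≠ 0; then v_{j-1} := N · v_j for j = 2, …, 2.

Pick v_2 = (1, 0, 0, 0)ᵀ.
Then v_1 = N · v_2 = (-2, -1, 0, 1)ᵀ.

Sanity check: (A − (3)·I) v_1 = (0, 0, 0, 0)ᵀ = 0. ✓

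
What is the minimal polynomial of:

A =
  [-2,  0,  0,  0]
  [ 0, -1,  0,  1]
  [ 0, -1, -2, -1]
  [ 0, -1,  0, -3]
x^2 + 4*x + 4

The characteristic polynomial is χ_A(x) = (x + 2)^4, so the eigenvalues are known. The minimal polynomial is
  m_A(x) = Π_λ (x − λ)^{k_λ}
where k_λ is the size of the *largest* Jordan block for λ (equivalently, the smallest k with (A − λI)^k v = 0 for every generalised eigenvector v of λ).

  λ = -2: largest Jordan block has size 2, contributing (x + 2)^2

So m_A(x) = (x + 2)^2 = x^2 + 4*x + 4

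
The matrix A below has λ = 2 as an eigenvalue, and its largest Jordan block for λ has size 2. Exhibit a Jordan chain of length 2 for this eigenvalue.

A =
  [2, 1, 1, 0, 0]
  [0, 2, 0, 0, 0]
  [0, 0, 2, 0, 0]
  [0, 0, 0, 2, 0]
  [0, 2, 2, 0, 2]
A Jordan chain for λ = 2 of length 2:
v_1 = (1, 0, 0, 0, 2)ᵀ
v_2 = (0, 1, 0, 0, 0)ᵀ

Let N = A − (2)·I. We want v_2 with N^2 v_2 = 0 but N^1 v_2 ≠ 0; then v_{j-1} := N · v_j for j = 2, …, 2.

Pick v_2 = (0, 1, 0, 0, 0)ᵀ.
Then v_1 = N · v_2 = (1, 0, 0, 0, 2)ᵀ.

Sanity check: (A − (2)·I) v_1 = (0, 0, 0, 0, 0)ᵀ = 0. ✓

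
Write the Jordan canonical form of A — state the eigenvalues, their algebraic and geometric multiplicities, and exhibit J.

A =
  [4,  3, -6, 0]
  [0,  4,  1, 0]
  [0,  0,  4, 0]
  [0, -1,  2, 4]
J_3(4) ⊕ J_1(4)

The characteristic polynomial is
  det(x·I − A) = x^4 - 16*x^3 + 96*x^2 - 256*x + 256 = (x - 4)^4

Eigenvalues and multiplicities (the geometric multiplicity of λ is n − rank(A − λI), which equals the number of Jordan blocks for λ):
  λ = 4: algebraic multiplicity = 4, geometric multiplicity = 2

Determining the block sizes for each eigenvalue:
  λ = 4: with am = 4 and gm = 2, the partition is not yet determined (e.g. several partitions of 4 into 2 parts exist). Let N = A − (4)·I. Computing rank(N^1) = 2, rank(N^2) = 1, rank(N^3) = 0; the number of blocks of size ≥ j is rank(N^{j−1}) − rank(N^j), giving [2, 1, 1]. So we have 1 block(s) of size 3, 1 block(s) of size 1 → block sizes [3, 1]

Assembling the blocks gives a Jordan form
J =
  [4, 1, 0, 0]
  [0, 4, 1, 0]
  [0, 0, 4, 0]
  [0, 0, 0, 4]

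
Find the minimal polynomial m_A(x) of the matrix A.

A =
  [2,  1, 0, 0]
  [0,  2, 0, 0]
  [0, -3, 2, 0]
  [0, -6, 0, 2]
x^2 - 4*x + 4

The characteristic polynomial is χ_A(x) = (x - 2)^4, so the eigenvalues are known. The minimal polynomial is
  m_A(x) = Π_λ (x − λ)^{k_λ}
where k_λ is the size of the *largest* Jordan block for λ (equivalently, the smallest k with (A − λI)^k v = 0 for every generalised eigenvector v of λ).

  λ = 2: largest Jordan block has size 2, contributing (x − 2)^2

So m_A(x) = (x - 2)^2 = x^2 - 4*x + 4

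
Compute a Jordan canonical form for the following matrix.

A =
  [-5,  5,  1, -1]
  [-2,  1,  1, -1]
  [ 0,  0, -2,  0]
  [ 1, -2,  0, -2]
J_3(-2) ⊕ J_1(-2)

The characteristic polynomial is
  det(x·I − A) = x^4 + 8*x^3 + 24*x^2 + 32*x + 16 = (x + 2)^4

Eigenvalues and multiplicities (the geometric multiplicity of λ is n − rank(A − λI), which equals the number of Jordan blocks for λ):
  λ = -2: algebraic multiplicity = 4, geometric multiplicity = 2

Determining the block sizes for each eigenvalue:
  λ = -2: with am = 4 and gm = 2, the partition is not yet determined (e.g. several partitions of 4 into 2 parts exist). Let N = A − (-2)·I. Computing rank(N^1) = 2, rank(N^2) = 1, rank(N^3) = 0; the number of blocks of size ≥ j is rank(N^{j−1}) − rank(N^j), giving [2, 1, 1]. So we have 1 block(s) of size 3, 1 block(s) of size 1 → block sizes [3, 1]

Assembling the blocks gives a Jordan form
J =
  [-2,  1,  0,  0]
  [ 0, -2,  1,  0]
  [ 0,  0, -2,  0]
  [ 0,  0,  0, -2]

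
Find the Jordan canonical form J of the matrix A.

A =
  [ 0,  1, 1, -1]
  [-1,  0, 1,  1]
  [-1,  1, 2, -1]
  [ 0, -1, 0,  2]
J_3(1) ⊕ J_1(1)

The characteristic polynomial is
  det(x·I − A) = x^4 - 4*x^3 + 6*x^2 - 4*x + 1 = (x - 1)^4

Eigenvalues and multiplicities (the geometric multiplicity of λ is n − rank(A − λI), which equals the number of Jordan blocks for λ):
  λ = 1: algebraic multiplicity = 4, geometric multiplicity = 2

Determining the block sizes for each eigenvalue:
  λ = 1: with am = 4 and gm = 2, the partition is not yet determined (e.g. several partitions of 4 into 2 parts exist). Let N = A − (1)·I. Computing rank(N^1) = 2, rank(N^2) = 1, rank(N^3) = 0; the number of blocks of size ≥ j is rank(N^{j−1}) − rank(N^j), giving [2, 1, 1]. So we have 1 block(s) of size 3, 1 block(s) of size 1 → block sizes [3, 1]

Assembling the blocks gives a Jordan form
J =
  [1, 1, 0, 0]
  [0, 1, 1, 0]
  [0, 0, 1, 0]
  [0, 0, 0, 1]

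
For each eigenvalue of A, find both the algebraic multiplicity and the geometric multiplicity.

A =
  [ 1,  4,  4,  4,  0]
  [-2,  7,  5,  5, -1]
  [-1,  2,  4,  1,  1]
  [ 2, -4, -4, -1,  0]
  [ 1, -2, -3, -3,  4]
λ = 3: alg = 5, geom = 3

Step 1 — factor the characteristic polynomial to read off the algebraic multiplicities:
  χ_A(x) = (x - 3)^5

Step 2 — compute geometric multiplicities via the rank-nullity identity g(λ) = n − rank(A − λI):
  rank(A − (3)·I) = 2, so dim ker(A − (3)·I) = n − 2 = 3

Summary:
  λ = 3: algebraic multiplicity = 5, geometric multiplicity = 3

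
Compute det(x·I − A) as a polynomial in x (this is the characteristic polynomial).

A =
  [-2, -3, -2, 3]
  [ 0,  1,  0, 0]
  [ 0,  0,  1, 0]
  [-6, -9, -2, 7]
x^4 - 7*x^3 + 15*x^2 - 13*x + 4

Expanding det(x·I − A) (e.g. by cofactor expansion or by noting that A is similar to its Jordan form J, which has the same characteristic polynomial as A) gives
  χ_A(x) = x^4 - 7*x^3 + 15*x^2 - 13*x + 4
which factors as (x - 4)*(x - 1)^3. The eigenvalues (with algebraic multiplicities) are λ = 1 with multiplicity 3, λ = 4 with multiplicity 1.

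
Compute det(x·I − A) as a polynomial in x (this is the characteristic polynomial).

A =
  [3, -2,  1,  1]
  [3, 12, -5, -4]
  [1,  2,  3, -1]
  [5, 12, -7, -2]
x^4 - 16*x^3 + 96*x^2 - 256*x + 256

Expanding det(x·I − A) (e.g. by cofactor expansion or by noting that A is similar to its Jordan form J, which has the same characteristic polynomial as A) gives
  χ_A(x) = x^4 - 16*x^3 + 96*x^2 - 256*x + 256
which factors as (x - 4)^4. The eigenvalues (with algebraic multiplicities) are λ = 4 with multiplicity 4.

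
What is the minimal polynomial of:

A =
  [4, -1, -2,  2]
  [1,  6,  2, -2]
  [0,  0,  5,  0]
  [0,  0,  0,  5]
x^2 - 10*x + 25

The characteristic polynomial is χ_A(x) = (x - 5)^4, so the eigenvalues are known. The minimal polynomial is
  m_A(x) = Π_λ (x − λ)^{k_λ}
where k_λ is the size of the *largest* Jordan block for λ (equivalently, the smallest k with (A − λI)^k v = 0 for every generalised eigenvector v of λ).

  λ = 5: largest Jordan block has size 2, contributing (x − 5)^2

So m_A(x) = (x - 5)^2 = x^2 - 10*x + 25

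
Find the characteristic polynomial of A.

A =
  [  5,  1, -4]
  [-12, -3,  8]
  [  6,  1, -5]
x^3 + 3*x^2 + 3*x + 1

Expanding det(x·I − A) (e.g. by cofactor expansion or by noting that A is similar to its Jordan form J, which has the same characteristic polynomial as A) gives
  χ_A(x) = x^3 + 3*x^2 + 3*x + 1
which factors as (x + 1)^3. The eigenvalues (with algebraic multiplicities) are λ = -1 with multiplicity 3.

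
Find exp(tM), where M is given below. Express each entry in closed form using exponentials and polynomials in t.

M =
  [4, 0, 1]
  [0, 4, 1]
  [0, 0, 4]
e^{tM} =
  [exp(4*t), 0, t*exp(4*t)]
  [0, exp(4*t), t*exp(4*t)]
  [0, 0, exp(4*t)]

Strategy: write M = P · J · P⁻¹ where J is a Jordan canonical form, so e^{tM} = P · e^{tJ} · P⁻¹, and e^{tJ} can be computed block-by-block.

M has Jordan form
J =
  [4, 1, 0]
  [0, 4, 0]
  [0, 0, 4]
(up to reordering of blocks).

Per-block formulas:
  For a 1×1 block at λ = 4: exp(t · [4]) = [e^(4t)].
  For a 2×2 Jordan block J_2(4): exp(t · J_2(4)) = e^(4t)·(I + t·N), where N is the 2×2 nilpotent shift.

After assembling e^{tJ} and conjugating by P, we get:

e^{tM} =
  [exp(4*t), 0, t*exp(4*t)]
  [0, exp(4*t), t*exp(4*t)]
  [0, 0, exp(4*t)]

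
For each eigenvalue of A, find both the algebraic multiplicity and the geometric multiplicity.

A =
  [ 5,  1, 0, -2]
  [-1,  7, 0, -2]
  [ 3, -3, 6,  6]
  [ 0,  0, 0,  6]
λ = 6: alg = 4, geom = 3

Step 1 — factor the characteristic polynomial to read off the algebraic multiplicities:
  χ_A(x) = (x - 6)^4

Step 2 — compute geometric multiplicities via the rank-nullity identity g(λ) = n − rank(A − λI):
  rank(A − (6)·I) = 1, so dim ker(A − (6)·I) = n − 1 = 3

Summary:
  λ = 6: algebraic multiplicity = 4, geometric multiplicity = 3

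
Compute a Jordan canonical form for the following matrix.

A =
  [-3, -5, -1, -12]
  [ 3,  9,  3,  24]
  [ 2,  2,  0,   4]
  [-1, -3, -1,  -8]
J_1(-2) ⊕ J_2(0) ⊕ J_1(0)

The characteristic polynomial is
  det(x·I − A) = x^4 + 2*x^3 = x^3*(x + 2)

Eigenvalues and multiplicities (the geometric multiplicity of λ is n − rank(A − λI), which equals the number of Jordan blocks for λ):
  λ = -2: algebraic multiplicity = 1, geometric multiplicity = 1
  λ = 0: algebraic multiplicity = 3, geometric multiplicity = 2

Determining the block sizes for each eigenvalue:
  λ = -2: one block (gm = 1), so the single block has size am = 1 → block sizes [1]
  λ = 0: 2 blocks summing to 3 forces exactly one block of size 2 and the rest size 1 → block sizes [2, 1]

Assembling the blocks gives a Jordan form
J =
  [-2, 0, 0, 0]
  [ 0, 0, 1, 0]
  [ 0, 0, 0, 0]
  [ 0, 0, 0, 0]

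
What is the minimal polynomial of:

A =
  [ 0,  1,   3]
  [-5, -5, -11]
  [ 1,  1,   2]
x^3 + 3*x^2 + 3*x + 1

The characteristic polynomial is χ_A(x) = (x + 1)^3, so the eigenvalues are known. The minimal polynomial is
  m_A(x) = Π_λ (x − λ)^{k_λ}
where k_λ is the size of the *largest* Jordan block for λ (equivalently, the smallest k with (A − λI)^k v = 0 for every generalised eigenvector v of λ).

  λ = -1: largest Jordan block has size 3, contributing (x + 1)^3

So m_A(x) = (x + 1)^3 = x^3 + 3*x^2 + 3*x + 1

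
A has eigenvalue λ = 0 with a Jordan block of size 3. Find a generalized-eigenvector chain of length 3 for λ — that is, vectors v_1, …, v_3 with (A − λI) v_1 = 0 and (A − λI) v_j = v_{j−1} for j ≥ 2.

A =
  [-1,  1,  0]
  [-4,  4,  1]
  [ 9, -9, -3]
A Jordan chain for λ = 0 of length 3:
v_1 = (-3, -3, 0)ᵀ
v_2 = (-1, -4, 9)ᵀ
v_3 = (1, 0, 0)ᵀ

Let N = A − (0)·I. We want v_3 with N^3 v_3 = 0 but N^2 v_3 ≠ 0; then v_{j-1} := N · v_j for j = 3, …, 2.

Pick v_3 = (1, 0, 0)ᵀ.
Then v_2 = N · v_3 = (-1, -4, 9)ᵀ.
Then v_1 = N · v_2 = (-3, -3, 0)ᵀ.

Sanity check: (A − (0)·I) v_1 = (0, 0, 0)ᵀ = 0. ✓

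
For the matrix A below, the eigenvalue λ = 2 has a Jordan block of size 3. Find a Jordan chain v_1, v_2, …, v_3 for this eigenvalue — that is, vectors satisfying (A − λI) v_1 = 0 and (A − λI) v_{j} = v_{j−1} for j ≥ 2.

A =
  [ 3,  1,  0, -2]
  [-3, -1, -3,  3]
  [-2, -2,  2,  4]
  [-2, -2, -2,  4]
A Jordan chain for λ = 2 of length 3:
v_1 = (2, 6, -4, 4)ᵀ
v_2 = (1, -3, -2, -2)ᵀ
v_3 = (1, 0, 0, 0)ᵀ

Let N = A − (2)·I. We want v_3 with N^3 v_3 = 0 but N^2 v_3 ≠ 0; then v_{j-1} := N · v_j for j = 3, …, 2.

Pick v_3 = (1, 0, 0, 0)ᵀ.
Then v_2 = N · v_3 = (1, -3, -2, -2)ᵀ.
Then v_1 = N · v_2 = (2, 6, -4, 4)ᵀ.

Sanity check: (A − (2)·I) v_1 = (0, 0, 0, 0)ᵀ = 0. ✓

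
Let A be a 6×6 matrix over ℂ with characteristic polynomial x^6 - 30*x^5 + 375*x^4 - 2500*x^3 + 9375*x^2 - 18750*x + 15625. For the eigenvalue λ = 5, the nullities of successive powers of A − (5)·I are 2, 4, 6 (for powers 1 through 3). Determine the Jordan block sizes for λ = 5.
Block sizes for λ = 5: [3, 3]

From the dimensions of kernels of powers, the number of Jordan blocks of size at least j is d_j − d_{j−1} where d_j = dim ker(N^j) (with d_0 = 0). Computing the differences gives [2, 2, 2].
The number of blocks of size exactly k is (#blocks of size ≥ k) − (#blocks of size ≥ k + 1), so the partition is: 2 block(s) of size 3.
In nonincreasing order the block sizes are [3, 3].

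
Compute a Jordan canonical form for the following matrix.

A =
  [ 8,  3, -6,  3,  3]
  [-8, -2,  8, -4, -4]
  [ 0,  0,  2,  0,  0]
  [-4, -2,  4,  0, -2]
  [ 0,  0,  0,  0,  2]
J_2(2) ⊕ J_1(2) ⊕ J_1(2) ⊕ J_1(2)

The characteristic polynomial is
  det(x·I − A) = x^5 - 10*x^4 + 40*x^3 - 80*x^2 + 80*x - 32 = (x - 2)^5

Eigenvalues and multiplicities (the geometric multiplicity of λ is n − rank(A − λI), which equals the number of Jordan blocks for λ):
  λ = 2: algebraic multiplicity = 5, geometric multiplicity = 4

Determining the block sizes for each eigenvalue:
  λ = 2: 4 blocks summing to 5 forces exactly one block of size 2 and the rest size 1 → block sizes [2, 1, 1, 1]

Assembling the blocks gives a Jordan form
J =
  [2, 1, 0, 0, 0]
  [0, 2, 0, 0, 0]
  [0, 0, 2, 0, 0]
  [0, 0, 0, 2, 0]
  [0, 0, 0, 0, 2]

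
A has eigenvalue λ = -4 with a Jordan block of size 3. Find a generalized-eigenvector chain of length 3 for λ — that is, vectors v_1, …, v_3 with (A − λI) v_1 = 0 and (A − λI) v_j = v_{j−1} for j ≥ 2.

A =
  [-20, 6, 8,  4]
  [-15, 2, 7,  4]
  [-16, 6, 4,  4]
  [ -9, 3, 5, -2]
A Jordan chain for λ = -4 of length 3:
v_1 = (2, 2, 2, 1)ᵀ
v_2 = (-16, -15, -16, -9)ᵀ
v_3 = (1, 0, 0, 0)ᵀ

Let N = A − (-4)·I. We want v_3 with N^3 v_3 = 0 but N^2 v_3 ≠ 0; then v_{j-1} := N · v_j for j = 3, …, 2.

Pick v_3 = (1, 0, 0, 0)ᵀ.
Then v_2 = N · v_3 = (-16, -15, -16, -9)ᵀ.
Then v_1 = N · v_2 = (2, 2, 2, 1)ᵀ.

Sanity check: (A − (-4)·I) v_1 = (0, 0, 0, 0)ᵀ = 0. ✓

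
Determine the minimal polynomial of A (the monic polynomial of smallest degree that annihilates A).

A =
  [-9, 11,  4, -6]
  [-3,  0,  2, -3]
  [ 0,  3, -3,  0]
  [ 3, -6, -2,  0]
x^3 + 9*x^2 + 27*x + 27

The characteristic polynomial is χ_A(x) = (x + 3)^4, so the eigenvalues are known. The minimal polynomial is
  m_A(x) = Π_λ (x − λ)^{k_λ}
where k_λ is the size of the *largest* Jordan block for λ (equivalently, the smallest k with (A − λI)^k v = 0 for every generalised eigenvector v of λ).

  λ = -3: largest Jordan block has size 3, contributing (x + 3)^3

So m_A(x) = (x + 3)^3 = x^3 + 9*x^2 + 27*x + 27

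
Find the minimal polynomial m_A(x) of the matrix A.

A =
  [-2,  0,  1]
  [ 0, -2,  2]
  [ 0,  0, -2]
x^2 + 4*x + 4

The characteristic polynomial is χ_A(x) = (x + 2)^3, so the eigenvalues are known. The minimal polynomial is
  m_A(x) = Π_λ (x − λ)^{k_λ}
where k_λ is the size of the *largest* Jordan block for λ (equivalently, the smallest k with (A − λI)^k v = 0 for every generalised eigenvector v of λ).

  λ = -2: largest Jordan block has size 2, contributing (x + 2)^2

So m_A(x) = (x + 2)^2 = x^2 + 4*x + 4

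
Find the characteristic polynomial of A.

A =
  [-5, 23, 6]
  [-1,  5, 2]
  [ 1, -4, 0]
x^3

Expanding det(x·I − A) (e.g. by cofactor expansion or by noting that A is similar to its Jordan form J, which has the same characteristic polynomial as A) gives
  χ_A(x) = x^3
which factors as x^3. The eigenvalues (with algebraic multiplicities) are λ = 0 with multiplicity 3.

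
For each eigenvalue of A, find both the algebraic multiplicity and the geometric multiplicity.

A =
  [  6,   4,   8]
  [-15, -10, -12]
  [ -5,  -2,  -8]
λ = -4: alg = 3, geom = 2

Step 1 — factor the characteristic polynomial to read off the algebraic multiplicities:
  χ_A(x) = (x + 4)^3

Step 2 — compute geometric multiplicities via the rank-nullity identity g(λ) = n − rank(A − λI):
  rank(A − (-4)·I) = 1, so dim ker(A − (-4)·I) = n − 1 = 2

Summary:
  λ = -4: algebraic multiplicity = 3, geometric multiplicity = 2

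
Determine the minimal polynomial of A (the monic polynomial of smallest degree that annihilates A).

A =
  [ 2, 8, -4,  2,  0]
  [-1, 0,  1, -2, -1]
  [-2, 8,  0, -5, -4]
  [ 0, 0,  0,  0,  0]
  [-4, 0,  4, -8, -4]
x^4 + 2*x^3

The characteristic polynomial is χ_A(x) = x^4*(x + 2), so the eigenvalues are known. The minimal polynomial is
  m_A(x) = Π_λ (x − λ)^{k_λ}
where k_λ is the size of the *largest* Jordan block for λ (equivalently, the smallest k with (A − λI)^k v = 0 for every generalised eigenvector v of λ).

  λ = -2: largest Jordan block has size 1, contributing (x + 2)
  λ = 0: largest Jordan block has size 3, contributing (x − 0)^3

So m_A(x) = x^3*(x + 2) = x^4 + 2*x^3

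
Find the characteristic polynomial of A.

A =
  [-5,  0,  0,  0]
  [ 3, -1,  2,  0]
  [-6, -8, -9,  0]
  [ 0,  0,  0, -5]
x^4 + 20*x^3 + 150*x^2 + 500*x + 625

Expanding det(x·I − A) (e.g. by cofactor expansion or by noting that A is similar to its Jordan form J, which has the same characteristic polynomial as A) gives
  χ_A(x) = x^4 + 20*x^3 + 150*x^2 + 500*x + 625
which factors as (x + 5)^4. The eigenvalues (with algebraic multiplicities) are λ = -5 with multiplicity 4.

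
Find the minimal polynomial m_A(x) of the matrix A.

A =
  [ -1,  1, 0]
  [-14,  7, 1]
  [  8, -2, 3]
x^3 - 9*x^2 + 27*x - 27

The characteristic polynomial is χ_A(x) = (x - 3)^3, so the eigenvalues are known. The minimal polynomial is
  m_A(x) = Π_λ (x − λ)^{k_λ}
where k_λ is the size of the *largest* Jordan block for λ (equivalently, the smallest k with (A − λI)^k v = 0 for every generalised eigenvector v of λ).

  λ = 3: largest Jordan block has size 3, contributing (x − 3)^3

So m_A(x) = (x - 3)^3 = x^3 - 9*x^2 + 27*x - 27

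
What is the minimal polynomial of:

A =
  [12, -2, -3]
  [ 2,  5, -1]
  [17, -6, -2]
x^3 - 15*x^2 + 75*x - 125

The characteristic polynomial is χ_A(x) = (x - 5)^3, so the eigenvalues are known. The minimal polynomial is
  m_A(x) = Π_λ (x − λ)^{k_λ}
where k_λ is the size of the *largest* Jordan block for λ (equivalently, the smallest k with (A − λI)^k v = 0 for every generalised eigenvector v of λ).

  λ = 5: largest Jordan block has size 3, contributing (x − 5)^3

So m_A(x) = (x - 5)^3 = x^3 - 15*x^2 + 75*x - 125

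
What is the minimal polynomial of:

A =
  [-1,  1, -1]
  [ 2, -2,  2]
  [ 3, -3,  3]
x^2

The characteristic polynomial is χ_A(x) = x^3, so the eigenvalues are known. The minimal polynomial is
  m_A(x) = Π_λ (x − λ)^{k_λ}
where k_λ is the size of the *largest* Jordan block for λ (equivalently, the smallest k with (A − λI)^k v = 0 for every generalised eigenvector v of λ).

  λ = 0: largest Jordan block has size 2, contributing (x − 0)^2

So m_A(x) = x^2 = x^2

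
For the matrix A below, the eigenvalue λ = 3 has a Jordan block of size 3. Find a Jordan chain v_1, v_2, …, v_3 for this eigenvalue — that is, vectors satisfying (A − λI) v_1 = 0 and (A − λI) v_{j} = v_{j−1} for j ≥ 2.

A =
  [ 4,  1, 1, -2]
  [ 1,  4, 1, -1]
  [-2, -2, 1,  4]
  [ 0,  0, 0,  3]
A Jordan chain for λ = 3 of length 3:
v_1 = (1, 1, -2, 0)ᵀ
v_2 = (-2, -1, 4, 0)ᵀ
v_3 = (0, 0, 0, 1)ᵀ

Let N = A − (3)·I. We want v_3 with N^3 v_3 = 0 but N^2 v_3 ≠ 0; then v_{j-1} := N · v_j for j = 3, …, 2.

Pick v_3 = (0, 0, 0, 1)ᵀ.
Then v_2 = N · v_3 = (-2, -1, 4, 0)ᵀ.
Then v_1 = N · v_2 = (1, 1, -2, 0)ᵀ.

Sanity check: (A − (3)·I) v_1 = (0, 0, 0, 0)ᵀ = 0. ✓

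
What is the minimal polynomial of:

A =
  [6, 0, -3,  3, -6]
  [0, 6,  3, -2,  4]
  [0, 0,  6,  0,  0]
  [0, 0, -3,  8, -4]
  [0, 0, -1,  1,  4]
x^3 - 18*x^2 + 108*x - 216

The characteristic polynomial is χ_A(x) = (x - 6)^5, so the eigenvalues are known. The minimal polynomial is
  m_A(x) = Π_λ (x − λ)^{k_λ}
where k_λ is the size of the *largest* Jordan block for λ (equivalently, the smallest k with (A − λI)^k v = 0 for every generalised eigenvector v of λ).

  λ = 6: largest Jordan block has size 3, contributing (x − 6)^3

So m_A(x) = (x - 6)^3 = x^3 - 18*x^2 + 108*x - 216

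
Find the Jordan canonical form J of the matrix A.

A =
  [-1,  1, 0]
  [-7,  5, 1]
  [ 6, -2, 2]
J_3(2)

The characteristic polynomial is
  det(x·I − A) = x^3 - 6*x^2 + 12*x - 8 = (x - 2)^3

Eigenvalues and multiplicities (the geometric multiplicity of λ is n − rank(A − λI), which equals the number of Jordan blocks for λ):
  λ = 2: algebraic multiplicity = 3, geometric multiplicity = 1

Determining the block sizes for each eigenvalue:
  λ = 2: one block (gm = 1), so the single block has size am = 3 → block sizes [3]

Assembling the blocks gives a Jordan form
J =
  [2, 1, 0]
  [0, 2, 1]
  [0, 0, 2]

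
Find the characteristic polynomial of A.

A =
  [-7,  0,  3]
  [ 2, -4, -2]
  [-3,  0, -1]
x^3 + 12*x^2 + 48*x + 64

Expanding det(x·I − A) (e.g. by cofactor expansion or by noting that A is similar to its Jordan form J, which has the same characteristic polynomial as A) gives
  χ_A(x) = x^3 + 12*x^2 + 48*x + 64
which factors as (x + 4)^3. The eigenvalues (with algebraic multiplicities) are λ = -4 with multiplicity 3.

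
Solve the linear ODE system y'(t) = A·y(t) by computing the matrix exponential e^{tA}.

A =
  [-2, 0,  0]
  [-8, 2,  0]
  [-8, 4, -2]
e^{tA} =
  [exp(-2*t), 0, 0]
  [-2*exp(2*t) + 2*exp(-2*t), exp(2*t), 0]
  [-2*exp(2*t) + 2*exp(-2*t), exp(2*t) - exp(-2*t), exp(-2*t)]

Strategy: write A = P · J · P⁻¹ where J is a Jordan canonical form, so e^{tA} = P · e^{tJ} · P⁻¹, and e^{tJ} can be computed block-by-block.

A has Jordan form
J =
  [-2,  0, 0]
  [ 0, -2, 0]
  [ 0,  0, 2]
(up to reordering of blocks).

Per-block formulas:
  For a 1×1 block at λ = -2: exp(t · [-2]) = [e^(-2t)].
  For a 1×1 block at λ = 2: exp(t · [2]) = [e^(2t)].

After assembling e^{tJ} and conjugating by P, we get:

e^{tA} =
  [exp(-2*t), 0, 0]
  [-2*exp(2*t) + 2*exp(-2*t), exp(2*t), 0]
  [-2*exp(2*t) + 2*exp(-2*t), exp(2*t) - exp(-2*t), exp(-2*t)]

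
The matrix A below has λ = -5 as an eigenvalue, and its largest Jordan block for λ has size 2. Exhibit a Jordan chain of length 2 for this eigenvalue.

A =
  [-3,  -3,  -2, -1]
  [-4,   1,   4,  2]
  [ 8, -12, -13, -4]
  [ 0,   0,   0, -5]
A Jordan chain for λ = -5 of length 2:
v_1 = (2, -4, 8, 0)ᵀ
v_2 = (1, 0, 0, 0)ᵀ

Let N = A − (-5)·I. We want v_2 with N^2 v_2 = 0 but N^1 v_2 ≠ 0; then v_{j-1} := N · v_j for j = 2, …, 2.

Pick v_2 = (1, 0, 0, 0)ᵀ.
Then v_1 = N · v_2 = (2, -4, 8, 0)ᵀ.

Sanity check: (A − (-5)·I) v_1 = (0, 0, 0, 0)ᵀ = 0. ✓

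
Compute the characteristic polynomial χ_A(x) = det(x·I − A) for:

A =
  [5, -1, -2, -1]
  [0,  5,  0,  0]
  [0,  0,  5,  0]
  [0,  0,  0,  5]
x^4 - 20*x^3 + 150*x^2 - 500*x + 625

Expanding det(x·I − A) (e.g. by cofactor expansion or by noting that A is similar to its Jordan form J, which has the same characteristic polynomial as A) gives
  χ_A(x) = x^4 - 20*x^3 + 150*x^2 - 500*x + 625
which factors as (x - 5)^4. The eigenvalues (with algebraic multiplicities) are λ = 5 with multiplicity 4.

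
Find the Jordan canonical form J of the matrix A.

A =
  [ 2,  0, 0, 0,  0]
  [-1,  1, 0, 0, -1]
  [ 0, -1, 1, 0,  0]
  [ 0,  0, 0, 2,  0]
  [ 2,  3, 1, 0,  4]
J_3(2) ⊕ J_1(2) ⊕ J_1(2)

The characteristic polynomial is
  det(x·I − A) = x^5 - 10*x^4 + 40*x^3 - 80*x^2 + 80*x - 32 = (x - 2)^5

Eigenvalues and multiplicities (the geometric multiplicity of λ is n − rank(A − λI), which equals the number of Jordan blocks for λ):
  λ = 2: algebraic multiplicity = 5, geometric multiplicity = 3

Determining the block sizes for each eigenvalue:
  λ = 2: with am = 5 and gm = 3, the partition is not yet determined (e.g. several partitions of 5 into 3 parts exist). Let N = A − (2)·I. Computing rank(N^1) = 2, rank(N^2) = 1, rank(N^3) = 0; the number of blocks of size ≥ j is rank(N^{j−1}) − rank(N^j), giving [3, 1, 1]. So we have 1 block(s) of size 3, 2 block(s) of size 1 → block sizes [3, 1, 1]

Assembling the blocks gives a Jordan form
J =
  [2, 1, 0, 0, 0]
  [0, 2, 1, 0, 0]
  [0, 0, 2, 0, 0]
  [0, 0, 0, 2, 0]
  [0, 0, 0, 0, 2]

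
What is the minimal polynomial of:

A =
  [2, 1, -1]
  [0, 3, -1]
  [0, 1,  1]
x^2 - 4*x + 4

The characteristic polynomial is χ_A(x) = (x - 2)^3, so the eigenvalues are known. The minimal polynomial is
  m_A(x) = Π_λ (x − λ)^{k_λ}
where k_λ is the size of the *largest* Jordan block for λ (equivalently, the smallest k with (A − λI)^k v = 0 for every generalised eigenvector v of λ).

  λ = 2: largest Jordan block has size 2, contributing (x − 2)^2

So m_A(x) = (x - 2)^2 = x^2 - 4*x + 4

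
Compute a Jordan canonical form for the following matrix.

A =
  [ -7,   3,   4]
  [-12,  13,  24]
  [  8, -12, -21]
J_2(-5) ⊕ J_1(-5)

The characteristic polynomial is
  det(x·I − A) = x^3 + 15*x^2 + 75*x + 125 = (x + 5)^3

Eigenvalues and multiplicities (the geometric multiplicity of λ is n − rank(A − λI), which equals the number of Jordan blocks for λ):
  λ = -5: algebraic multiplicity = 3, geometric multiplicity = 2

Determining the block sizes for each eigenvalue:
  λ = -5: 2 blocks summing to 3 forces exactly one block of size 2 and the rest size 1 → block sizes [2, 1]

Assembling the blocks gives a Jordan form
J =
  [-5,  1,  0]
  [ 0, -5,  0]
  [ 0,  0, -5]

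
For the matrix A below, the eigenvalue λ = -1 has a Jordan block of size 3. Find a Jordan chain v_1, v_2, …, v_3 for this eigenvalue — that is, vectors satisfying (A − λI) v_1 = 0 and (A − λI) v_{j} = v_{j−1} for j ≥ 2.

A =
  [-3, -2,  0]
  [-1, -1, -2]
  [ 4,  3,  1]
A Jordan chain for λ = -1 of length 3:
v_1 = (6, -6, -3)ᵀ
v_2 = (-2, -1, 4)ᵀ
v_3 = (1, 0, 0)ᵀ

Let N = A − (-1)·I. We want v_3 with N^3 v_3 = 0 but N^2 v_3 ≠ 0; then v_{j-1} := N · v_j for j = 3, …, 2.

Pick v_3 = (1, 0, 0)ᵀ.
Then v_2 = N · v_3 = (-2, -1, 4)ᵀ.
Then v_1 = N · v_2 = (6, -6, -3)ᵀ.

Sanity check: (A − (-1)·I) v_1 = (0, 0, 0)ᵀ = 0. ✓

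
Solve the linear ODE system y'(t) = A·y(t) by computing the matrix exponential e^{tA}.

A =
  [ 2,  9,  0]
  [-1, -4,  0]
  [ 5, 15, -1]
e^{tA} =
  [3*t*exp(-t) + exp(-t), 9*t*exp(-t), 0]
  [-t*exp(-t), -3*t*exp(-t) + exp(-t), 0]
  [5*t*exp(-t), 15*t*exp(-t), exp(-t)]

Strategy: write A = P · J · P⁻¹ where J is a Jordan canonical form, so e^{tA} = P · e^{tJ} · P⁻¹, and e^{tJ} can be computed block-by-block.

A has Jordan form
J =
  [-1,  1,  0]
  [ 0, -1,  0]
  [ 0,  0, -1]
(up to reordering of blocks).

Per-block formulas:
  For a 2×2 Jordan block J_2(-1): exp(t · J_2(-1)) = e^(-1t)·(I + t·N), where N is the 2×2 nilpotent shift.
  For a 1×1 block at λ = -1: exp(t · [-1]) = [e^(-1t)].

After assembling e^{tJ} and conjugating by P, we get:

e^{tA} =
  [3*t*exp(-t) + exp(-t), 9*t*exp(-t), 0]
  [-t*exp(-t), -3*t*exp(-t) + exp(-t), 0]
  [5*t*exp(-t), 15*t*exp(-t), exp(-t)]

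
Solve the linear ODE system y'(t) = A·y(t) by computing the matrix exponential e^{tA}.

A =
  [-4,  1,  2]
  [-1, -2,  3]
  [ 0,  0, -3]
e^{tA} =
  [-t*exp(-3*t) + exp(-3*t), t*exp(-3*t), t^2*exp(-3*t)/2 + 2*t*exp(-3*t)]
  [-t*exp(-3*t), t*exp(-3*t) + exp(-3*t), t^2*exp(-3*t)/2 + 3*t*exp(-3*t)]
  [0, 0, exp(-3*t)]

Strategy: write A = P · J · P⁻¹ where J is a Jordan canonical form, so e^{tA} = P · e^{tJ} · P⁻¹, and e^{tJ} can be computed block-by-block.

A has Jordan form
J =
  [-3,  1,  0]
  [ 0, -3,  1]
  [ 0,  0, -3]
(up to reordering of blocks).

Per-block formulas:
  For a 3×3 Jordan block J_3(-3): exp(t · J_3(-3)) = e^(-3t)·(I + t·N + (t^2/2)·N^2), where N is the 3×3 nilpotent shift.

After assembling e^{tJ} and conjugating by P, we get:

e^{tA} =
  [-t*exp(-3*t) + exp(-3*t), t*exp(-3*t), t^2*exp(-3*t)/2 + 2*t*exp(-3*t)]
  [-t*exp(-3*t), t*exp(-3*t) + exp(-3*t), t^2*exp(-3*t)/2 + 3*t*exp(-3*t)]
  [0, 0, exp(-3*t)]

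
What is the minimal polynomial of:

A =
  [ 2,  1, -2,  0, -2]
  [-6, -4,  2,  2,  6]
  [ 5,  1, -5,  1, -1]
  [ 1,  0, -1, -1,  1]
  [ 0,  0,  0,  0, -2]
x^2 + 4*x + 4

The characteristic polynomial is χ_A(x) = (x + 2)^5, so the eigenvalues are known. The minimal polynomial is
  m_A(x) = Π_λ (x − λ)^{k_λ}
where k_λ is the size of the *largest* Jordan block for λ (equivalently, the smallest k with (A − λI)^k v = 0 for every generalised eigenvector v of λ).

  λ = -2: largest Jordan block has size 2, contributing (x + 2)^2

So m_A(x) = (x + 2)^2 = x^2 + 4*x + 4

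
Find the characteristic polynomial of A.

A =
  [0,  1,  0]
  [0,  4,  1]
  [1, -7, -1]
x^3 - 3*x^2 + 3*x - 1

Expanding det(x·I − A) (e.g. by cofactor expansion or by noting that A is similar to its Jordan form J, which has the same characteristic polynomial as A) gives
  χ_A(x) = x^3 - 3*x^2 + 3*x - 1
which factors as (x - 1)^3. The eigenvalues (with algebraic multiplicities) are λ = 1 with multiplicity 3.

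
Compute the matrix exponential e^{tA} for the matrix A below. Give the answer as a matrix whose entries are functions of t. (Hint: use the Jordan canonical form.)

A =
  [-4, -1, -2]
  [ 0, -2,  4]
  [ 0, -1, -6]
e^{tA} =
  [exp(-4*t), -t*exp(-4*t), -2*t*exp(-4*t)]
  [0, 2*t*exp(-4*t) + exp(-4*t), 4*t*exp(-4*t)]
  [0, -t*exp(-4*t), -2*t*exp(-4*t) + exp(-4*t)]

Strategy: write A = P · J · P⁻¹ where J is a Jordan canonical form, so e^{tA} = P · e^{tJ} · P⁻¹, and e^{tJ} can be computed block-by-block.

A has Jordan form
J =
  [-4,  1,  0]
  [ 0, -4,  0]
  [ 0,  0, -4]
(up to reordering of blocks).

Per-block formulas:
  For a 1×1 block at λ = -4: exp(t · [-4]) = [e^(-4t)].
  For a 2×2 Jordan block J_2(-4): exp(t · J_2(-4)) = e^(-4t)·(I + t·N), where N is the 2×2 nilpotent shift.

After assembling e^{tJ} and conjugating by P, we get:

e^{tA} =
  [exp(-4*t), -t*exp(-4*t), -2*t*exp(-4*t)]
  [0, 2*t*exp(-4*t) + exp(-4*t), 4*t*exp(-4*t)]
  [0, -t*exp(-4*t), -2*t*exp(-4*t) + exp(-4*t)]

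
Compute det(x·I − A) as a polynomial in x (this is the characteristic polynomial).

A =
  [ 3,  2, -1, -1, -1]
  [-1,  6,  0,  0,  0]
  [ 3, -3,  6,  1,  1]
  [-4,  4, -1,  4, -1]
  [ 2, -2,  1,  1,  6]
x^5 - 25*x^4 + 250*x^3 - 1250*x^2 + 3125*x - 3125

Expanding det(x·I − A) (e.g. by cofactor expansion or by noting that A is similar to its Jordan form J, which has the same characteristic polynomial as A) gives
  χ_A(x) = x^5 - 25*x^4 + 250*x^3 - 1250*x^2 + 3125*x - 3125
which factors as (x - 5)^5. The eigenvalues (with algebraic multiplicities) are λ = 5 with multiplicity 5.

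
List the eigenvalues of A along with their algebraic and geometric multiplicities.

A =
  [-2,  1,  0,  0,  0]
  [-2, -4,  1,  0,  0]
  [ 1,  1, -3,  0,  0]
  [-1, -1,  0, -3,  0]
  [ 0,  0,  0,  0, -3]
λ = -3: alg = 5, geom = 3

Step 1 — factor the characteristic polynomial to read off the algebraic multiplicities:
  χ_A(x) = (x + 3)^5

Step 2 — compute geometric multiplicities via the rank-nullity identity g(λ) = n − rank(A − λI):
  rank(A − (-3)·I) = 2, so dim ker(A − (-3)·I) = n − 2 = 3

Summary:
  λ = -3: algebraic multiplicity = 5, geometric multiplicity = 3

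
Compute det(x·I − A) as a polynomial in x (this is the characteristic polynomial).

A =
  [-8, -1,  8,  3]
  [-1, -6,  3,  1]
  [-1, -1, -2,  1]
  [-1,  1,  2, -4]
x^4 + 20*x^3 + 150*x^2 + 500*x + 625

Expanding det(x·I − A) (e.g. by cofactor expansion or by noting that A is similar to its Jordan form J, which has the same characteristic polynomial as A) gives
  χ_A(x) = x^4 + 20*x^3 + 150*x^2 + 500*x + 625
which factors as (x + 5)^4. The eigenvalues (with algebraic multiplicities) are λ = -5 with multiplicity 4.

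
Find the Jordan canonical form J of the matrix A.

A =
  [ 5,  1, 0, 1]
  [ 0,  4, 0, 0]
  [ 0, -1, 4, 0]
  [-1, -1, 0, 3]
J_2(4) ⊕ J_2(4)

The characteristic polynomial is
  det(x·I − A) = x^4 - 16*x^3 + 96*x^2 - 256*x + 256 = (x - 4)^4

Eigenvalues and multiplicities (the geometric multiplicity of λ is n − rank(A − λI), which equals the number of Jordan blocks for λ):
  λ = 4: algebraic multiplicity = 4, geometric multiplicity = 2

Determining the block sizes for each eigenvalue:
  λ = 4: with am = 4 and gm = 2, the partition is not yet determined (e.g. several partitions of 4 into 2 parts exist). Let N = A − (4)·I. Computing rank(N^1) = 2, rank(N^2) = 0; the number of blocks of size ≥ j is rank(N^{j−1}) − rank(N^j), giving [2, 2]. So we have 2 block(s) of size 2 → block sizes [2, 2]

Assembling the blocks gives a Jordan form
J =
  [4, 1, 0, 0]
  [0, 4, 0, 0]
  [0, 0, 4, 1]
  [0, 0, 0, 4]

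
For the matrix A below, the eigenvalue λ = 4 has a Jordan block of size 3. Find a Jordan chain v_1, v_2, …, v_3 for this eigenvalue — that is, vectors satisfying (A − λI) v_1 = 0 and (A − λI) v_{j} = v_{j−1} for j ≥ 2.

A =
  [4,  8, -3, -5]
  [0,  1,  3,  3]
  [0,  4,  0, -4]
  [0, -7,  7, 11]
A Jordan chain for λ = 4 of length 3:
v_1 = (-1, 0, 0, 0)ᵀ
v_2 = (8, -3, 4, -7)ᵀ
v_3 = (0, 1, 0, 0)ᵀ

Let N = A − (4)·I. We want v_3 with N^3 v_3 = 0 but N^2 v_3 ≠ 0; then v_{j-1} := N · v_j for j = 3, …, 2.

Pick v_3 = (0, 1, 0, 0)ᵀ.
Then v_2 = N · v_3 = (8, -3, 4, -7)ᵀ.
Then v_1 = N · v_2 = (-1, 0, 0, 0)ᵀ.

Sanity check: (A − (4)·I) v_1 = (0, 0, 0, 0)ᵀ = 0. ✓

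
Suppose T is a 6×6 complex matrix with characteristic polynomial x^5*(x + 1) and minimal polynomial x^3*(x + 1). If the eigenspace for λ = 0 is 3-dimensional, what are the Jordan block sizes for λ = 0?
Block sizes for λ = 0: [3, 1, 1]

Step 1 — from the characteristic polynomial, algebraic multiplicity of λ = 0 is 5. From dim ker(T − (0)·I) = 3, there are exactly 3 Jordan blocks for λ = 0.
Step 2 — from the minimal polynomial, the factor (x − 0)^3 tells us the largest block for λ = 0 has size 3.
Step 3 — with total size 5, 3 blocks, and largest block 3, the block sizes (in nonincreasing order) are [3, 1, 1].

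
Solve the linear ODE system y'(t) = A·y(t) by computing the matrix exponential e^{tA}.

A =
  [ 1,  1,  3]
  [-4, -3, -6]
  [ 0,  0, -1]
e^{tA} =
  [2*t*exp(-t) + exp(-t), t*exp(-t), 3*t*exp(-t)]
  [-4*t*exp(-t), -2*t*exp(-t) + exp(-t), -6*t*exp(-t)]
  [0, 0, exp(-t)]

Strategy: write A = P · J · P⁻¹ where J is a Jordan canonical form, so e^{tA} = P · e^{tJ} · P⁻¹, and e^{tJ} can be computed block-by-block.

A has Jordan form
J =
  [-1,  1,  0]
  [ 0, -1,  0]
  [ 0,  0, -1]
(up to reordering of blocks).

Per-block formulas:
  For a 2×2 Jordan block J_2(-1): exp(t · J_2(-1)) = e^(-1t)·(I + t·N), where N is the 2×2 nilpotent shift.
  For a 1×1 block at λ = -1: exp(t · [-1]) = [e^(-1t)].

After assembling e^{tJ} and conjugating by P, we get:

e^{tA} =
  [2*t*exp(-t) + exp(-t), t*exp(-t), 3*t*exp(-t)]
  [-4*t*exp(-t), -2*t*exp(-t) + exp(-t), -6*t*exp(-t)]
  [0, 0, exp(-t)]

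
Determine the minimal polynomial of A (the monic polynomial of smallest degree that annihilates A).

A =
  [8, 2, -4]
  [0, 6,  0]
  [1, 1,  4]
x^2 - 12*x + 36

The characteristic polynomial is χ_A(x) = (x - 6)^3, so the eigenvalues are known. The minimal polynomial is
  m_A(x) = Π_λ (x − λ)^{k_λ}
where k_λ is the size of the *largest* Jordan block for λ (equivalently, the smallest k with (A − λI)^k v = 0 for every generalised eigenvector v of λ).

  λ = 6: largest Jordan block has size 2, contributing (x − 6)^2

So m_A(x) = (x - 6)^2 = x^2 - 12*x + 36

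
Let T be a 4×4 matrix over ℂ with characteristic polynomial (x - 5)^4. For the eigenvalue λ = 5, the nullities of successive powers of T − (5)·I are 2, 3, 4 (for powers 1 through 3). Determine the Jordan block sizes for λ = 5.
Block sizes for λ = 5: [3, 1]

From the dimensions of kernels of powers, the number of Jordan blocks of size at least j is d_j − d_{j−1} where d_j = dim ker(N^j) (with d_0 = 0). Computing the differences gives [2, 1, 1].
The number of blocks of size exactly k is (#blocks of size ≥ k) − (#blocks of size ≥ k + 1), so the partition is: 1 block(s) of size 1, 1 block(s) of size 3.
In nonincreasing order the block sizes are [3, 1].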